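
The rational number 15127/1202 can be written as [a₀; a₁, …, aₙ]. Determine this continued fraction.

[12; 1, 1, 2, 2, 4, 7, 3]

⌊15127/1202⌋ = 12, remainder 703
⌊1202/703⌋ = 1, remainder 499
⌊703/499⌋ = 1, remainder 204
⌊499/204⌋ = 2, remainder 91
⌊204/91⌋ = 2, remainder 22
⌊91/22⌋ = 4, remainder 3
⌊22/3⌋ = 7, remainder 1
⌊3/1⌋ = 3, remainder 0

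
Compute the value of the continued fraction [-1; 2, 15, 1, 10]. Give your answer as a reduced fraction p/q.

Start with 10.
1 + 1/(10/1) = 1 + 1/10 = 11/10
15 + 1/(11/10) = 15 + 10/11 = 175/11
2 + 1/(175/11) = 2 + 11/175 = 361/175
-1 + 1/(361/175) = -1 + 175/361 = -186/361

-186/361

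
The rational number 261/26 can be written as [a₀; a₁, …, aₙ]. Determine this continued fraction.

261 ÷ 26 → quotient 10, remainder 1
26 ÷ 1 → quotient 26, remainder 0

[10; 26]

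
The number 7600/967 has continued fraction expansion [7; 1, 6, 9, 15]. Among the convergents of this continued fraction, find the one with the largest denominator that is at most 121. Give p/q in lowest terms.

List convergents until the denominator exceeds the bound:
a_0 = 7: 7/1  (≤ bound)
a_1 = 1: 8/1  (≤ bound)
a_2 = 6: 55/7  (≤ bound)
a_3 = 9: 503/64  (≤ bound)
a_4 = 15: 7600/967  (> 121, stop)

503/64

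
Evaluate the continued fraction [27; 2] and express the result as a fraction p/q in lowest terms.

Build up convergents one term at a time:
a_0 = 27: 27/1
a_1 = 2: 55/2

55/2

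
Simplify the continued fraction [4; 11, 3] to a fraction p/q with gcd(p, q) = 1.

Start with 3.
11 + 1/(3/1) = 11 + 1/3 = 34/3
4 + 1/(34/3) = 4 + 3/34 = 139/34

139/34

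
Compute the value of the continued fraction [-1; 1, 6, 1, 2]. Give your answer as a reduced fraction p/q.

-3/23

Start with 2.
1 + 1/(2/1) = 1 + 1/2 = 3/2
6 + 1/(3/2) = 6 + 2/3 = 20/3
1 + 1/(20/3) = 1 + 3/20 = 23/20
-1 + 1/(23/20) = -1 + 20/23 = -3/23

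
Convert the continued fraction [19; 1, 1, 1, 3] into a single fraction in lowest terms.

Start with 3.
1 + 1/(3/1) = 1 + 1/3 = 4/3
1 + 1/(4/3) = 1 + 3/4 = 7/4
1 + 1/(7/4) = 1 + 4/7 = 11/7
19 + 1/(11/7) = 19 + 7/11 = 216/11

216/11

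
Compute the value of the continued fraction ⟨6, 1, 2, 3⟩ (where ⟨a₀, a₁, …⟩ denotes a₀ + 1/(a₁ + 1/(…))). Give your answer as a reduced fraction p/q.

Start with 3.
2 + 1/(3/1) = 2 + 1/3 = 7/3
1 + 1/(7/3) = 1 + 3/7 = 10/7
6 + 1/(10/7) = 6 + 7/10 = 67/10

67/10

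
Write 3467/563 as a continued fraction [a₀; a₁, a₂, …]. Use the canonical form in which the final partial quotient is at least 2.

3467 = 6·563 + 89, so a_0 = 6
563 = 6·89 + 29, so a_1 = 6
89 = 3·29 + 2, so a_2 = 3
29 = 14·2 + 1, so a_3 = 14
2 = 2·1 + 0, so a_4 = 2

[6; 6, 3, 14, 2]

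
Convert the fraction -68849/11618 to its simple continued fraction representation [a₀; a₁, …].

Repeatedly divide and take the remainder:
⌊-68849/11618⌋ = -6, remainder 859
⌊11618/859⌋ = 13, remainder 451
⌊859/451⌋ = 1, remainder 408
⌊451/408⌋ = 1, remainder 43
⌊408/43⌋ = 9, remainder 21
⌊43/21⌋ = 2, remainder 1
⌊21/1⌋ = 21, remainder 0

[-6; 13, 1, 1, 9, 2, 21]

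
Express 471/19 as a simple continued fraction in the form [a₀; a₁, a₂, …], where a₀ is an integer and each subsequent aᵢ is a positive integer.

[24; 1, 3, 1, 3]

471 ÷ 19 → quotient 24, remainder 15
19 ÷ 15 → quotient 1, remainder 4
15 ÷ 4 → quotient 3, remainder 3
4 ÷ 3 → quotient 1, remainder 1
3 ÷ 1 → quotient 3, remainder 0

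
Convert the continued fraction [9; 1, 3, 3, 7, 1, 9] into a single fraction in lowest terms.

10423/1067

a_0 = 9: 9/1
a_1 = 1: 10/1
a_2 = 3: 39/4
a_3 = 3: 127/13
a_4 = 7: 928/95
a_5 = 1: 1055/108
a_6 = 9: 10423/1067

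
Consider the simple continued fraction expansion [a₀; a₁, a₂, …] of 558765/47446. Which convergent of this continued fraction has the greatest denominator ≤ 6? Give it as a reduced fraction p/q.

47/4

a_0 = 11: 11/1  (≤ bound)
a_1 = 1: 12/1  (≤ bound)
a_2 = 3: 47/4  (≤ bound)
a_3 = 2: 106/9  (> 6, stop)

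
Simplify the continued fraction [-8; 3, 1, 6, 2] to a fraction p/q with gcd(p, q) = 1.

-449/58

Starting at the tail and folding back:
Start with 2.
6 + 1/(2/1) = 6 + 1/2 = 13/2
1 + 1/(13/2) = 1 + 2/13 = 15/13
3 + 1/(15/13) = 3 + 13/15 = 58/15
-8 + 1/(58/15) = -8 + 15/58 = -449/58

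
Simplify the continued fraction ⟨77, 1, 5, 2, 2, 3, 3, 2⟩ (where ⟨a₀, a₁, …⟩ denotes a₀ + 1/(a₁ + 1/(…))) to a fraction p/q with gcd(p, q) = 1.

Start with 2.
3 + 1/(2/1) = 3 + 1/2 = 7/2
3 + 1/(7/2) = 3 + 2/7 = 23/7
2 + 1/(23/7) = 2 + 7/23 = 53/23
2 + 1/(53/23) = 2 + 23/53 = 129/53
5 + 1/(129/53) = 5 + 53/129 = 698/129
1 + 1/(698/129) = 1 + 129/698 = 827/698
77 + 1/(827/698) = 77 + 698/827 = 64377/827

64377/827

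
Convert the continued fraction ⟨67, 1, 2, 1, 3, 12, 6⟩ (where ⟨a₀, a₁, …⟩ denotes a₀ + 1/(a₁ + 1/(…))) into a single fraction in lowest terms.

Start with 6.
12 + 1/(6/1) = 12 + 1/6 = 73/6
3 + 1/(73/6) = 3 + 6/73 = 225/73
1 + 1/(225/73) = 1 + 73/225 = 298/225
2 + 1/(298/225) = 2 + 225/298 = 821/298
1 + 1/(821/298) = 1 + 298/821 = 1119/821
67 + 1/(1119/821) = 67 + 821/1119 = 75794/1119

75794/1119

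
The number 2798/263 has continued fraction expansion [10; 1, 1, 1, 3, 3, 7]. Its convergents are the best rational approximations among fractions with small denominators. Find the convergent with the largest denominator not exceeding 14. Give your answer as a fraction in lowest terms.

117/11

List convergents until the denominator exceeds the bound:
a_0 = 10: 10/1  (≤ bound)
a_1 = 1: 11/1  (≤ bound)
a_2 = 1: 21/2  (≤ bound)
a_3 = 1: 32/3  (≤ bound)
a_4 = 3: 117/11  (≤ bound)
a_5 = 3: 383/36  (> 14, stop)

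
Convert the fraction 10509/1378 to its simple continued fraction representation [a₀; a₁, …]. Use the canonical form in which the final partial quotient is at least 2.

[7; 1, 1, 1, 2, 11, 1, 13]

10509 ÷ 1378 → quotient 7, remainder 863
1378 ÷ 863 → quotient 1, remainder 515
863 ÷ 515 → quotient 1, remainder 348
515 ÷ 348 → quotient 1, remainder 167
348 ÷ 167 → quotient 2, remainder 14
167 ÷ 14 → quotient 11, remainder 13
14 ÷ 13 → quotient 1, remainder 1
13 ÷ 1 → quotient 13, remainder 0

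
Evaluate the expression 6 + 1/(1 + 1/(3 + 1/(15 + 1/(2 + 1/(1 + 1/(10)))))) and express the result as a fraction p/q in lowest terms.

a_0 = 6: 6/1
a_1 = 1: 7/1
a_2 = 3: 27/4
a_3 = 15: 412/61
a_4 = 2: 851/126
a_5 = 1: 1263/187
a_6 = 10: 13481/1996

13481/1996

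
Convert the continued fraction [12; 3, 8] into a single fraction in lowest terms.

Start with 8.
3 + 1/(8/1) = 3 + 1/8 = 25/8
12 + 1/(25/8) = 12 + 8/25 = 308/25

308/25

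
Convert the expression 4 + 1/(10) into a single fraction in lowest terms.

41/10

Start with 10.
4 + 1/(10/1) = 4 + 1/10 = 41/10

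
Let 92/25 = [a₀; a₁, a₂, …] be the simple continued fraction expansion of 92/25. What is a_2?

92 ÷ 25 → quotient 3, remainder 17
25 ÷ 17 → quotient 1, remainder 8
17 ÷ 8 → quotient 2, remainder 1

2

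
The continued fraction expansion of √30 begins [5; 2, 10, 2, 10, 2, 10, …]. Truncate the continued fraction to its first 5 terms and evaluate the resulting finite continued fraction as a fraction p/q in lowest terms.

2525/461

Collapse the nested fraction from the inside out:
Start with 10.
2 + 1/(10/1) = 2 + 1/10 = 21/10
10 + 1/(21/10) = 10 + 10/21 = 220/21
2 + 1/(220/21) = 2 + 21/220 = 461/220
5 + 1/(461/220) = 5 + 220/461 = 2525/461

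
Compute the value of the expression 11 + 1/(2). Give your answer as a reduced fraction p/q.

Collapse the nested fraction from the inside out:
Start with 2.
11 + 1/(2/1) = 11 + 1/2 = 23/2

23/2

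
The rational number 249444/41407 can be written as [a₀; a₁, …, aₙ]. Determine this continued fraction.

Repeatedly divide and take the remainder:
⌊249444/41407⌋ = 6, remainder 1002
⌊41407/1002⌋ = 41, remainder 325
⌊1002/325⌋ = 3, remainder 27
⌊325/27⌋ = 12, remainder 1
⌊27/1⌋ = 27, remainder 0

[6; 41, 3, 12, 27]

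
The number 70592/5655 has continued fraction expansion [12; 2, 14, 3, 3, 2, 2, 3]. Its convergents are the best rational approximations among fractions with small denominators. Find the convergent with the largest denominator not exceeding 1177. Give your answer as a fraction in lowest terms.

List convergents until the denominator exceeds the bound:
a_0 = 12: 12/1  (≤ bound)
a_1 = 2: 25/2  (≤ bound)
a_2 = 14: 362/29  (≤ bound)
a_3 = 3: 1111/89  (≤ bound)
a_4 = 3: 3695/296  (≤ bound)
a_5 = 2: 8501/681  (≤ bound)
a_6 = 2: 20697/1658  (> 1177, stop)

8501/681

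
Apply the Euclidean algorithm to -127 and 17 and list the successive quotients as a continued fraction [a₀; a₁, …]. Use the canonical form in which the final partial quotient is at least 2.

⌊-127/17⌋ = -8, remainder 9
⌊17/9⌋ = 1, remainder 8
⌊9/8⌋ = 1, remainder 1
⌊8/1⌋ = 8, remainder 0

[-8; 1, 1, 8]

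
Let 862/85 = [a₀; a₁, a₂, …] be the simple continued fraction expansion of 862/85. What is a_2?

12

Apply division with remainder until the remainder is 0:
⌊862/85⌋ = 10, remainder 12
⌊85/12⌋ = 7, remainder 1
⌊12/1⌋ = 12, remainder 0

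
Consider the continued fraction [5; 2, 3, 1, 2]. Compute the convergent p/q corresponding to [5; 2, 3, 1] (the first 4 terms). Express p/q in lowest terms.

Compute successive convergents:
a_0 = 5: 5/1
a_1 = 2: 11/2
a_2 = 3: 38/7
a_3 = 1: 49/9

49/9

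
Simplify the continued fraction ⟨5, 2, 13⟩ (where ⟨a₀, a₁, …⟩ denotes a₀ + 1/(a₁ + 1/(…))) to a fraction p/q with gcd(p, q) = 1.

a_0 = 5: 5/1
a_1 = 2: 11/2
a_2 = 13: 148/27

148/27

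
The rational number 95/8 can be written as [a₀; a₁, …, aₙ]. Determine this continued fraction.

[11; 1, 7]

95 = 11·8 + 7, so a_0 = 11
8 = 1·7 + 1, so a_1 = 1
7 = 7·1 + 0, so a_2 = 7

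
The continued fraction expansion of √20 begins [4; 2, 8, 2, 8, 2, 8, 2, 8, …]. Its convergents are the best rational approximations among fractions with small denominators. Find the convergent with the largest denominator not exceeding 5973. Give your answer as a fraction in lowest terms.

24476/5473

List convergents until the denominator exceeds the bound:
a_0 = 4: 4/1  (≤ bound)
a_1 = 2: 9/2  (≤ bound)
a_2 = 8: 76/17  (≤ bound)
a_3 = 2: 161/36  (≤ bound)
a_4 = 8: 1364/305  (≤ bound)
a_5 = 2: 2889/646  (≤ bound)
a_6 = 8: 24476/5473  (≤ bound)
a_7 = 2: 51841/11592  (> 5973, stop)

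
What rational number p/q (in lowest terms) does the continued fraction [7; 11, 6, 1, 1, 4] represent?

Start with 4.
1 + 1/(4/1) = 1 + 1/4 = 5/4
1 + 1/(5/4) = 1 + 4/5 = 9/5
6 + 1/(9/5) = 6 + 5/9 = 59/9
11 + 1/(59/9) = 11 + 9/59 = 658/59
7 + 1/(658/59) = 7 + 59/658 = 4665/658

4665/658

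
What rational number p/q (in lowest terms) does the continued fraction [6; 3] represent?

Starting at the tail and folding back:
Start with 3.
6 + 1/(3/1) = 6 + 1/3 = 19/3

19/3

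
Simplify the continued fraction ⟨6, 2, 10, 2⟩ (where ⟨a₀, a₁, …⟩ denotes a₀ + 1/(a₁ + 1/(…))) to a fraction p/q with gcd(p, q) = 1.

Build up convergents one term at a time:
a_0 = 6: 6/1
a_1 = 2: 13/2
a_2 = 10: 136/21
a_3 = 2: 285/44

285/44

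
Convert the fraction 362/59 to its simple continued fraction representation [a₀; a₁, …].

[6; 7, 2, 1, 2]

Apply division with remainder until the remainder is 0:
362 ÷ 59 → quotient 6, remainder 8
59 ÷ 8 → quotient 7, remainder 3
8 ÷ 3 → quotient 2, remainder 2
3 ÷ 2 → quotient 1, remainder 1
2 ÷ 1 → quotient 2, remainder 0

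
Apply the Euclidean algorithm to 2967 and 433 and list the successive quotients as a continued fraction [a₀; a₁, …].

[6; 1, 5, 1, 3, 3, 1, 3]

2967 = 6·433 + 369, so a_0 = 6
433 = 1·369 + 64, so a_1 = 1
369 = 5·64 + 49, so a_2 = 5
64 = 1·49 + 15, so a_3 = 1
49 = 3·15 + 4, so a_4 = 3
15 = 3·4 + 3, so a_5 = 3
4 = 1·3 + 1, so a_6 = 1
3 = 3·1 + 0, so a_7 = 3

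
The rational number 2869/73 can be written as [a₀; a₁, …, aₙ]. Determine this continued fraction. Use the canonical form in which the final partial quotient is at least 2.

[39; 3, 3, 7]

Apply division with remainder until the remainder is 0:
⌊2869/73⌋ = 39, remainder 22
⌊73/22⌋ = 3, remainder 7
⌊22/7⌋ = 3, remainder 1
⌊7/1⌋ = 7, remainder 0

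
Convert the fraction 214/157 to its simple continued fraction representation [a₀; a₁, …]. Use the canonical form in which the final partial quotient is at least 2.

[1; 2, 1, 3, 14]

⌊214/157⌋ = 1, remainder 57
⌊157/57⌋ = 2, remainder 43
⌊57/43⌋ = 1, remainder 14
⌊43/14⌋ = 3, remainder 1
⌊14/1⌋ = 14, remainder 0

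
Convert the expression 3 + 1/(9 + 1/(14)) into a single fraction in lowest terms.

Start with 14.
9 + 1/(14/1) = 9 + 1/14 = 127/14
3 + 1/(127/14) = 3 + 14/127 = 395/127

395/127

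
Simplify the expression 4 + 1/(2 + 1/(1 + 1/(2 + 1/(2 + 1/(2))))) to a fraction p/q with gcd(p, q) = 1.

a_0 = 4: 4/1
a_1 = 2: 9/2
a_2 = 1: 13/3
a_3 = 2: 35/8
a_4 = 2: 83/19
a_5 = 2: 201/46

201/46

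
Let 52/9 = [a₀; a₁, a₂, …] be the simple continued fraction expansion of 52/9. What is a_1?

Apply division with remainder until the remainder is 0:
52 = 5·9 + 7, so a_0 = 5
9 = 1·7 + 2, so a_1 = 1

1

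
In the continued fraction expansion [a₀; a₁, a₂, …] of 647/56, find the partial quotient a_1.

1

Run the Euclidean algorithm, recording each quotient:
⌊647/56⌋ = 11, remainder 31
⌊56/31⌋ = 1, remainder 25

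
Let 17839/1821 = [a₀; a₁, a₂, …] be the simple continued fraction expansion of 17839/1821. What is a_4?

9

Apply division with remainder until the remainder is 0:
⌊17839/1821⌋ = 9, remainder 1450
⌊1821/1450⌋ = 1, remainder 371
⌊1450/371⌋ = 3, remainder 337
⌊371/337⌋ = 1, remainder 34
⌊337/34⌋ = 9, remainder 31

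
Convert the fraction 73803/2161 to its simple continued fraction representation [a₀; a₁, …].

73803 = 34·2161 + 329, so a_0 = 34
2161 = 6·329 + 187, so a_1 = 6
329 = 1·187 + 142, so a_2 = 1
187 = 1·142 + 45, so a_3 = 1
142 = 3·45 + 7, so a_4 = 3
45 = 6·7 + 3, so a_5 = 6
7 = 2·3 + 1, so a_6 = 2
3 = 3·1 + 0, so a_7 = 3

[34; 6, 1, 1, 3, 6, 2, 3]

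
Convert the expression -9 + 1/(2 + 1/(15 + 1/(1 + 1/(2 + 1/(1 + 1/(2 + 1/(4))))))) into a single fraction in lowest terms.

a_0 = -9: -9/1
a_1 = 2: -17/2
a_2 = 15: -264/31
a_3 = 1: -281/33
a_4 = 2: -826/97
a_5 = 1: -1107/130
a_6 = 2: -3040/357
a_7 = 4: -13267/1558

-13267/1558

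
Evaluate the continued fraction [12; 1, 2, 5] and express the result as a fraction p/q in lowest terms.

Use the convergent recurrence hₖ = aₖ·hₖ₋₁ + hₖ₋₂ (and likewise for the denominators kₖ):
a_0 = 12: 12/1
a_1 = 1: 13/1
a_2 = 2: 38/3
a_3 = 5: 203/16

203/16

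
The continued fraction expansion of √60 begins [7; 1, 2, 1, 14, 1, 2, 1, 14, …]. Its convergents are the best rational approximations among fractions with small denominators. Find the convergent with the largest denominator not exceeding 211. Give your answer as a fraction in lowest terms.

List convergents until the denominator exceeds the bound:
a_0 = 7: 7/1  (≤ bound)
a_1 = 1: 8/1  (≤ bound)
a_2 = 2: 23/3  (≤ bound)
a_3 = 1: 31/4  (≤ bound)
a_4 = 14: 457/59  (≤ bound)
a_5 = 1: 488/63  (≤ bound)
a_6 = 2: 1433/185  (≤ bound)
a_7 = 1: 1921/248  (> 211, stop)

1433/185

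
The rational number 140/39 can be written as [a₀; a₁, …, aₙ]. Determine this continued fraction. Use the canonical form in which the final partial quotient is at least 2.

[3; 1, 1, 2, 3, 2]

⌊140/39⌋ = 3, remainder 23
⌊39/23⌋ = 1, remainder 16
⌊23/16⌋ = 1, remainder 7
⌊16/7⌋ = 2, remainder 2
⌊7/2⌋ = 3, remainder 1
⌊2/1⌋ = 2, remainder 0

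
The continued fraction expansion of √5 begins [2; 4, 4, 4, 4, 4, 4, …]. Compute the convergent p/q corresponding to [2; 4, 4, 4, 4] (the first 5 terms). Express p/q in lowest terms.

Start with 4.
4 + 1/(4/1) = 4 + 1/4 = 17/4
4 + 1/(17/4) = 4 + 4/17 = 72/17
4 + 1/(72/17) = 4 + 17/72 = 305/72
2 + 1/(305/72) = 2 + 72/305 = 682/305

682/305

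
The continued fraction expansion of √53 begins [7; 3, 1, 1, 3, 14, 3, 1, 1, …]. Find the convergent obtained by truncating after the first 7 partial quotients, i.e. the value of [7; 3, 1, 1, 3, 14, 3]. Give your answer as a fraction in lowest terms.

7979/1096

Starting at the tail and folding back:
Start with 3.
14 + 1/(3/1) = 14 + 1/3 = 43/3
3 + 1/(43/3) = 3 + 3/43 = 132/43
1 + 1/(132/43) = 1 + 43/132 = 175/132
1 + 1/(175/132) = 1 + 132/175 = 307/175
3 + 1/(307/175) = 3 + 175/307 = 1096/307
7 + 1/(1096/307) = 7 + 307/1096 = 7979/1096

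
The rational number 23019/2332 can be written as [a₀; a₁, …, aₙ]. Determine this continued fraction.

[9; 1, 6, 1, 2, 1, 24, 3]

Apply division with remainder until the remainder is 0:
⌊23019/2332⌋ = 9, remainder 2031
⌊2332/2031⌋ = 1, remainder 301
⌊2031/301⌋ = 6, remainder 225
⌊301/225⌋ = 1, remainder 76
⌊225/76⌋ = 2, remainder 73
⌊76/73⌋ = 1, remainder 3
⌊73/3⌋ = 24, remainder 1
⌊3/1⌋ = 3, remainder 0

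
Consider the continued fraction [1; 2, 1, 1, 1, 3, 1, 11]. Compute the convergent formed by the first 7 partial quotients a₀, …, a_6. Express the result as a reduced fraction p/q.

51/37

a_0 = 1: 1/1
a_1 = 2: 3/2
a_2 = 1: 4/3
a_3 = 1: 7/5
a_4 = 1: 11/8
a_5 = 3: 40/29
a_6 = 1: 51/37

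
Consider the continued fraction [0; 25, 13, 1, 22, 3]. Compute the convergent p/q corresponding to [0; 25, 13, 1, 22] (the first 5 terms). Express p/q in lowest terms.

Use the convergent recurrence hₖ = aₖ·hₖ₋₁ + hₖ₋₂ (and likewise for the denominators kₖ):
a_0 = 0: 0/1
a_1 = 25: 1/25
a_2 = 13: 13/326
a_3 = 1: 14/351
a_4 = 22: 321/8048

321/8048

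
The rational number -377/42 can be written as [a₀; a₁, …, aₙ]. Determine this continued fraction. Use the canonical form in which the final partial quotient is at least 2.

⌊-377/42⌋ = -9, remainder 1
⌊42/1⌋ = 42, remainder 0

[-9; 42]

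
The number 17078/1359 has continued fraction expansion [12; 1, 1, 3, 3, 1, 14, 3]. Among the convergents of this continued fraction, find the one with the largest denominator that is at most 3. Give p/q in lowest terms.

a_0 = 12: 12/1  (≤ bound)
a_1 = 1: 13/1  (≤ bound)
a_2 = 1: 25/2  (≤ bound)
a_3 = 3: 88/7  (> 3, stop)

25/2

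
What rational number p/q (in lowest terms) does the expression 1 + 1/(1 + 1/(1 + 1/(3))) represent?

11/7

Start with 3.
1 + 1/(3/1) = 1 + 1/3 = 4/3
1 + 1/(4/3) = 1 + 3/4 = 7/4
1 + 1/(7/4) = 1 + 4/7 = 11/7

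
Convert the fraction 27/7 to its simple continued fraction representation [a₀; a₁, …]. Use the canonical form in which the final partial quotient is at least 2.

27 ÷ 7 → quotient 3, remainder 6
7 ÷ 6 → quotient 1, remainder 1
6 ÷ 1 → quotient 6, remainder 0

[3; 1, 6]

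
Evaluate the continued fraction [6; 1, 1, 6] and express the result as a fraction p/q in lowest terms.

85/13

Start with 6.
1 + 1/(6/1) = 1 + 1/6 = 7/6
1 + 1/(7/6) = 1 + 6/7 = 13/7
6 + 1/(13/7) = 6 + 7/13 = 85/13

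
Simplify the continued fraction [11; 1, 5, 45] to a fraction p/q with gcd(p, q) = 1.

3207/271

Start with 45.
5 + 1/(45/1) = 5 + 1/45 = 226/45
1 + 1/(226/45) = 1 + 45/226 = 271/226
11 + 1/(271/226) = 11 + 226/271 = 3207/271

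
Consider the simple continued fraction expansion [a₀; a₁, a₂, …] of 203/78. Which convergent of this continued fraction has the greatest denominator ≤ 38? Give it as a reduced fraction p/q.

a_0 = 2: 2/1  (≤ bound)
a_1 = 1: 3/1  (≤ bound)
a_2 = 1: 5/2  (≤ bound)
a_3 = 1: 8/3  (≤ bound)
a_4 = 1: 13/5  (≤ bound)
a_5 = 15: 203/78  (> 38, stop)

13/5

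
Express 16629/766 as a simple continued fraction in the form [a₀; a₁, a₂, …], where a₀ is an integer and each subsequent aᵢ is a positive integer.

[21; 1, 2, 2, 3, 2, 1, 9]

Repeatedly divide and take the remainder:
16629 = 21·766 + 543, so a_0 = 21
766 = 1·543 + 223, so a_1 = 1
543 = 2·223 + 97, so a_2 = 2
223 = 2·97 + 29, so a_3 = 2
97 = 3·29 + 10, so a_4 = 3
29 = 2·10 + 9, so a_5 = 2
10 = 1·9 + 1, so a_6 = 1
9 = 9·1 + 0, so a_7 = 9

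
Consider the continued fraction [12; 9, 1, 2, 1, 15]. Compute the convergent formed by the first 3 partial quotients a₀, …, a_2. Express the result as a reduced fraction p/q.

121/10

Start with 1.
9 + 1/(1/1) = 9 + 1/1 = 10/1
12 + 1/(10/1) = 12 + 1/10 = 121/10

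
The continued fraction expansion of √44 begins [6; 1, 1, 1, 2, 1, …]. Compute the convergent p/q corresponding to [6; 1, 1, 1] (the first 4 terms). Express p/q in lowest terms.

Compute successive convergents:
a_0 = 6: 6/1
a_1 = 1: 7/1
a_2 = 1: 13/2
a_3 = 1: 20/3

20/3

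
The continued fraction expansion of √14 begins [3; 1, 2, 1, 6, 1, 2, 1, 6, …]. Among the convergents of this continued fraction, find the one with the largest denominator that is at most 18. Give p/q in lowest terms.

a_0 = 3: 3/1  (≤ bound)
a_1 = 1: 4/1  (≤ bound)
a_2 = 2: 11/3  (≤ bound)
a_3 = 1: 15/4  (≤ bound)
a_4 = 6: 101/27  (> 18, stop)

15/4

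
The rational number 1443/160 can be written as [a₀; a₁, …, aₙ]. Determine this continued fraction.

⌊1443/160⌋ = 9, remainder 3
⌊160/3⌋ = 53, remainder 1
⌊3/1⌋ = 3, remainder 0

[9; 53, 3]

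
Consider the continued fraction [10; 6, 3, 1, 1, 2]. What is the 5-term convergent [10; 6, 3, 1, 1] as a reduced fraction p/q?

447/44

Start with 1.
1 + 1/(1/1) = 1 + 1/1 = 2/1
3 + 1/(2/1) = 3 + 1/2 = 7/2
6 + 1/(7/2) = 6 + 2/7 = 44/7
10 + 1/(44/7) = 10 + 7/44 = 447/44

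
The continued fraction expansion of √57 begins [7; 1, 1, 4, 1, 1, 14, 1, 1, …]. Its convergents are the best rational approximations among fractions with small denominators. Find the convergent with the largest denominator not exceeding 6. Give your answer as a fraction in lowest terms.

a_0 = 7: 7/1  (≤ bound)
a_1 = 1: 8/1  (≤ bound)
a_2 = 1: 15/2  (≤ bound)
a_3 = 4: 68/9  (> 6, stop)

15/2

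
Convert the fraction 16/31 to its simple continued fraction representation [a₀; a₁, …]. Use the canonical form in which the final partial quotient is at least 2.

Repeatedly divide and take the remainder:
16 = 0·31 + 16, so a_0 = 0
31 = 1·16 + 15, so a_1 = 1
16 = 1·15 + 1, so a_2 = 1
15 = 15·1 + 0, so a_3 = 15

[0; 1, 1, 15]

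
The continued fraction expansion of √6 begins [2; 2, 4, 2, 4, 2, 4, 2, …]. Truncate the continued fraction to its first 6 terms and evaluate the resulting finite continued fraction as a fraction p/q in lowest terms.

485/198

Start with 2.
4 + 1/(2/1) = 4 + 1/2 = 9/2
2 + 1/(9/2) = 2 + 2/9 = 20/9
4 + 1/(20/9) = 4 + 9/20 = 89/20
2 + 1/(89/20) = 2 + 20/89 = 198/89
2 + 1/(198/89) = 2 + 89/198 = 485/198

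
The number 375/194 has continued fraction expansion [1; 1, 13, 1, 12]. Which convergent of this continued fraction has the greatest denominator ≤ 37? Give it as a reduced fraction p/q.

a_0 = 1: 1/1  (≤ bound)
a_1 = 1: 2/1  (≤ bound)
a_2 = 13: 27/14  (≤ bound)
a_3 = 1: 29/15  (≤ bound)
a_4 = 12: 375/194  (> 37, stop)

29/15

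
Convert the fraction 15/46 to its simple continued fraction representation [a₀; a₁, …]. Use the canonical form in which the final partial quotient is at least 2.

⌊15/46⌋ = 0, remainder 15
⌊46/15⌋ = 3, remainder 1
⌊15/1⌋ = 15, remainder 0

[0; 3, 15]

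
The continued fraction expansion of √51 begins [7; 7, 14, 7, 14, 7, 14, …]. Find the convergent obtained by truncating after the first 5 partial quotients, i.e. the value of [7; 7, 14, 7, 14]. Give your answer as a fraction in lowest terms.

70693/9899

a_0 = 7: 7/1
a_1 = 7: 50/7
a_2 = 14: 707/99
a_3 = 7: 4999/700
a_4 = 14: 70693/9899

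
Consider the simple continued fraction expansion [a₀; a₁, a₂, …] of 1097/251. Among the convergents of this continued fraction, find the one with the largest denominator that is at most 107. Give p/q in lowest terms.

a_0 = 4: 4/1  (≤ bound)
a_1 = 2: 9/2  (≤ bound)
a_2 = 1: 13/3  (≤ bound)
a_3 = 2: 35/8  (≤ bound)
a_4 = 3: 118/27  (≤ bound)
a_5 = 9: 1097/251  (> 107, stop)

118/27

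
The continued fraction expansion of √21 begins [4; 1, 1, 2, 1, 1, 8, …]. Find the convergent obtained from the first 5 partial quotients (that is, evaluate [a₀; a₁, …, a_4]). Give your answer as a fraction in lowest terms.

Starting at the tail and folding back:
Start with 1.
2 + 1/(1/1) = 2 + 1/1 = 3/1
1 + 1/(3/1) = 1 + 1/3 = 4/3
1 + 1/(4/3) = 1 + 3/4 = 7/4
4 + 1/(7/4) = 4 + 4/7 = 32/7

32/7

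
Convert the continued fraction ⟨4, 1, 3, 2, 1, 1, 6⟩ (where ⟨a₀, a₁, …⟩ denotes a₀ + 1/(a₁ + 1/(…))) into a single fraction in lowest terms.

Build up convergents one term at a time:
a_0 = 4: 4/1
a_1 = 1: 5/1
a_2 = 3: 19/4
a_3 = 2: 43/9
a_4 = 1: 62/13
a_5 = 1: 105/22
a_6 = 6: 692/145

692/145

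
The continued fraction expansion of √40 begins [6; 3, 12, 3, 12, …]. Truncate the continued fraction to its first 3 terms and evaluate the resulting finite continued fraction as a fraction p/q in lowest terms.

Start with 12.
3 + 1/(12/1) = 3 + 1/12 = 37/12
6 + 1/(37/12) = 6 + 12/37 = 234/37

234/37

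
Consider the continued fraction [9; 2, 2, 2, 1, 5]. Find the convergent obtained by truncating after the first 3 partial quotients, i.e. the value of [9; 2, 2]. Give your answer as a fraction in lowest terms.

Start with 2.
2 + 1/(2/1) = 2 + 1/2 = 5/2
9 + 1/(5/2) = 9 + 2/5 = 47/5

47/5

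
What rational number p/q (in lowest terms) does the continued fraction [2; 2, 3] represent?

17/7

Collapse the nested fraction from the inside out:
Start with 3.
2 + 1/(3/1) = 2 + 1/3 = 7/3
2 + 1/(7/3) = 2 + 3/7 = 17/7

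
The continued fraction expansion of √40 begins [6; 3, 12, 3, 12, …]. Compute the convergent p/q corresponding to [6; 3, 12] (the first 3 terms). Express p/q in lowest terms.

234/37

a_0 = 6: 6/1
a_1 = 3: 19/3
a_2 = 12: 234/37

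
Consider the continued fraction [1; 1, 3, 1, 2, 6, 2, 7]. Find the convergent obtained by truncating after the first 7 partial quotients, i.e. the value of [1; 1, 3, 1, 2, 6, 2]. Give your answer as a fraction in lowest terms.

a_0 = 1: 1/1
a_1 = 1: 2/1
a_2 = 3: 7/4
a_3 = 1: 9/5
a_4 = 2: 25/14
a_5 = 6: 159/89
a_6 = 2: 343/192

343/192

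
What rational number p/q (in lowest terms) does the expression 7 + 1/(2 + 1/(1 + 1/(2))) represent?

59/8

a_0 = 7: 7/1
a_1 = 2: 15/2
a_2 = 1: 22/3
a_3 = 2: 59/8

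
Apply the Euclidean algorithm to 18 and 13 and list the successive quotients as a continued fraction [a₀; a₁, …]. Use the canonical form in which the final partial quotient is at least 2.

18 ÷ 13 → quotient 1, remainder 5
13 ÷ 5 → quotient 2, remainder 3
5 ÷ 3 → quotient 1, remainder 2
3 ÷ 2 → quotient 1, remainder 1
2 ÷ 1 → quotient 2, remainder 0

[1; 2, 1, 1, 2]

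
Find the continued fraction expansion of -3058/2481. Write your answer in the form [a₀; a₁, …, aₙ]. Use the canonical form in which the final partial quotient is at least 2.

Apply division with remainder until the remainder is 0:
-3058 = -2·2481 + 1904, so a_0 = -2
2481 = 1·1904 + 577, so a_1 = 1
1904 = 3·577 + 173, so a_2 = 3
577 = 3·173 + 58, so a_3 = 3
173 = 2·58 + 57, so a_4 = 2
58 = 1·57 + 1, so a_5 = 1
57 = 57·1 + 0, so a_6 = 57

[-2; 1, 3, 3, 2, 1, 57]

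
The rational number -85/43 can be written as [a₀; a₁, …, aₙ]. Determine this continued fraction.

[-2; 43]

⌊-85/43⌋ = -2, remainder 1
⌊43/1⌋ = 43, remainder 0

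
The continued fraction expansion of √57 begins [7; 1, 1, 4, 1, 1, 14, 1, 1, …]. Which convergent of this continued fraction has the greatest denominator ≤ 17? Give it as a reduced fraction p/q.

83/11

a_0 = 7: 7/1  (≤ bound)
a_1 = 1: 8/1  (≤ bound)
a_2 = 1: 15/2  (≤ bound)
a_3 = 4: 68/9  (≤ bound)
a_4 = 1: 83/11  (≤ bound)
a_5 = 1: 151/20  (> 17, stop)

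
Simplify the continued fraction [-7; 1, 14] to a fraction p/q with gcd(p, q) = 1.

-91/15

Use the convergent recurrence hₖ = aₖ·hₖ₋₁ + hₖ₋₂ (and likewise for the denominators kₖ):
a_0 = -7: -7/1
a_1 = 1: -6/1
a_2 = 14: -91/15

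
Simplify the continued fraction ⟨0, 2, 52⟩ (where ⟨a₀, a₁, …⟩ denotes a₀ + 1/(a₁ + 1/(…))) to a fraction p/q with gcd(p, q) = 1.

Start with 52.
2 + 1/(52/1) = 2 + 1/52 = 105/52
0 + 1/(105/52) = 0 + 52/105 = 52/105

52/105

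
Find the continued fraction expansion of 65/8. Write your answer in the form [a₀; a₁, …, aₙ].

65 ÷ 8 → quotient 8, remainder 1
8 ÷ 1 → quotient 8, remainder 0

[8; 8]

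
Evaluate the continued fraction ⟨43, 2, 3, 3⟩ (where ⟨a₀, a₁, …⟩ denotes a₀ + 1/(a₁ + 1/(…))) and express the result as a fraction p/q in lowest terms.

999/23

a_0 = 43: 43/1
a_1 = 2: 87/2
a_2 = 3: 304/7
a_3 = 3: 999/23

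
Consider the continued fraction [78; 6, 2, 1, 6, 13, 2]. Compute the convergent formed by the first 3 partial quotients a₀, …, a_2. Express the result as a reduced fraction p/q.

a_0 = 78: 78/1
a_1 = 6: 469/6
a_2 = 2: 1016/13

1016/13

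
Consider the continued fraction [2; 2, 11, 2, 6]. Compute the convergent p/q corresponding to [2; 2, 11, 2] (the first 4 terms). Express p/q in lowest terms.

119/48

Compute successive convergents:
a_0 = 2: 2/1
a_1 = 2: 5/2
a_2 = 11: 57/23
a_3 = 2: 119/48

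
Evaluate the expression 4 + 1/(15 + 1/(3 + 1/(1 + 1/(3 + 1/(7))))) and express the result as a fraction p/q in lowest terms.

Start with 7.
3 + 1/(7/1) = 3 + 1/7 = 22/7
1 + 1/(22/7) = 1 + 7/22 = 29/22
3 + 1/(29/22) = 3 + 22/29 = 109/29
15 + 1/(109/29) = 15 + 29/109 = 1664/109
4 + 1/(1664/109) = 4 + 109/1664 = 6765/1664

6765/1664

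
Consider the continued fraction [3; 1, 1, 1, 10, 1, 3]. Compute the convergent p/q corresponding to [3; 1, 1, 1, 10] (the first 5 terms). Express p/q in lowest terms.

a_0 = 3: 3/1
a_1 = 1: 4/1
a_2 = 1: 7/2
a_3 = 1: 11/3
a_4 = 10: 117/32

117/32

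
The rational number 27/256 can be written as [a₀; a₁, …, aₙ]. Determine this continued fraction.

Repeatedly divide and take the remainder:
27 ÷ 256 → quotient 0, remainder 27
256 ÷ 27 → quotient 9, remainder 13
27 ÷ 13 → quotient 2, remainder 1
13 ÷ 1 → quotient 13, remainder 0

[0; 9, 2, 13]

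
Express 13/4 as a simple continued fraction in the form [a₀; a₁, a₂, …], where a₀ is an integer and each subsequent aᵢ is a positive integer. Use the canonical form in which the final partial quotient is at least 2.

Apply division with remainder until the remainder is 0:
13 ÷ 4 → quotient 3, remainder 1
4 ÷ 1 → quotient 4, remainder 0

[3; 4]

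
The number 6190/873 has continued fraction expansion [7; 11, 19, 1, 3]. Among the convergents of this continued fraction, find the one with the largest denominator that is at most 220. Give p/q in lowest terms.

a_0 = 7: 7/1  (≤ bound)
a_1 = 11: 78/11  (≤ bound)
a_2 = 19: 1489/210  (≤ bound)
a_3 = 1: 1567/221  (> 220, stop)

1489/210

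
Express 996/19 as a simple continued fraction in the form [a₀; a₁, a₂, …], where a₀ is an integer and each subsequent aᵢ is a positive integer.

[52; 2, 2, 1, 2]

Repeatedly divide and take the remainder:
996 ÷ 19 → quotient 52, remainder 8
19 ÷ 8 → quotient 2, remainder 3
8 ÷ 3 → quotient 2, remainder 2
3 ÷ 2 → quotient 1, remainder 1
2 ÷ 1 → quotient 2, remainder 0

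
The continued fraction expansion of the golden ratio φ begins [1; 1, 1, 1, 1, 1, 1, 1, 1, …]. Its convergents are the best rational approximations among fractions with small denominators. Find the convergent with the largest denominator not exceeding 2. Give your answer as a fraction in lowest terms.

List convergents until the denominator exceeds the bound:
a_0 = 1: 1/1  (≤ bound)
a_1 = 1: 2/1  (≤ bound)
a_2 = 1: 3/2  (≤ bound)
a_3 = 1: 5/3  (> 2, stop)

3/2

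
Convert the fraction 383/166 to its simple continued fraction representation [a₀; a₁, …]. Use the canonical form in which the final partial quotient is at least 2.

[2; 3, 3, 1, 12]

⌊383/166⌋ = 2, remainder 51
⌊166/51⌋ = 3, remainder 13
⌊51/13⌋ = 3, remainder 12
⌊13/12⌋ = 1, remainder 1
⌊12/1⌋ = 12, remainder 0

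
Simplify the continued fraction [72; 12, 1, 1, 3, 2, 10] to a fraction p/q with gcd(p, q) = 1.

a_0 = 72: 72/1
a_1 = 12: 865/12
a_2 = 1: 937/13
a_3 = 1: 1802/25
a_4 = 3: 6343/88
a_5 = 2: 14488/201
a_6 = 10: 151223/2098

151223/2098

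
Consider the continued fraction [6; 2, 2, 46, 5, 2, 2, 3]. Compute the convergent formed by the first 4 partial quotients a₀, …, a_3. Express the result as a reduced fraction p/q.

1485/232

Start with 46.
2 + 1/(46/1) = 2 + 1/46 = 93/46
2 + 1/(93/46) = 2 + 46/93 = 232/93
6 + 1/(232/93) = 6 + 93/232 = 1485/232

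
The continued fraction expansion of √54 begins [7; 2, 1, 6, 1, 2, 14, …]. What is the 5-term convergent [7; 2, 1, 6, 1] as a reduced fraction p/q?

Starting at the tail and folding back:
Start with 1.
6 + 1/(1/1) = 6 + 1/1 = 7/1
1 + 1/(7/1) = 1 + 1/7 = 8/7
2 + 1/(8/7) = 2 + 7/8 = 23/8
7 + 1/(23/8) = 7 + 8/23 = 169/23

169/23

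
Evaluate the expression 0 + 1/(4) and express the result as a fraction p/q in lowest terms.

Start with 4.
0 + 1/(4/1) = 0 + 1/4 = 1/4

1/4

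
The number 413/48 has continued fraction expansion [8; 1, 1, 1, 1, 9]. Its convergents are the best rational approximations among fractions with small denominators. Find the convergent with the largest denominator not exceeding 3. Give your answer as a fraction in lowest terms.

a_0 = 8: 8/1  (≤ bound)
a_1 = 1: 9/1  (≤ bound)
a_2 = 1: 17/2  (≤ bound)
a_3 = 1: 26/3  (≤ bound)
a_4 = 1: 43/5  (> 3, stop)

26/3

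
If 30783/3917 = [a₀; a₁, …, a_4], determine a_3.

12

30783 ÷ 3917 → quotient 7, remainder 3364
3917 ÷ 3364 → quotient 1, remainder 553
3364 ÷ 553 → quotient 6, remainder 46
553 ÷ 46 → quotient 12, remainder 1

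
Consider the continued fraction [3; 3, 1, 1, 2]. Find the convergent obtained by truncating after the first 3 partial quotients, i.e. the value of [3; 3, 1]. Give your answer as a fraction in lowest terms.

13/4

Start with 1.
3 + 1/(1/1) = 3 + 1/1 = 4/1
3 + 1/(4/1) = 3 + 1/4 = 13/4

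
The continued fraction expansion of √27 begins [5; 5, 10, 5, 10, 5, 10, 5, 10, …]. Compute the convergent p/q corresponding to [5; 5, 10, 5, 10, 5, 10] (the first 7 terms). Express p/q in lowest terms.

Start with 10.
5 + 1/(10/1) = 5 + 1/10 = 51/10
10 + 1/(51/10) = 10 + 10/51 = 520/51
5 + 1/(520/51) = 5 + 51/520 = 2651/520
10 + 1/(2651/520) = 10 + 520/2651 = 27030/2651
5 + 1/(27030/2651) = 5 + 2651/27030 = 137801/27030
5 + 1/(137801/27030) = 5 + 27030/137801 = 716035/137801

716035/137801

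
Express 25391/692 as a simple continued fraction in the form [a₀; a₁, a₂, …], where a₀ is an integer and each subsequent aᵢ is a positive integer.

[36; 1, 2, 4, 53]

25391 = 36·692 + 479, so a_0 = 36
692 = 1·479 + 213, so a_1 = 1
479 = 2·213 + 53, so a_2 = 2
213 = 4·53 + 1, so a_3 = 4
53 = 53·1 + 0, so a_4 = 53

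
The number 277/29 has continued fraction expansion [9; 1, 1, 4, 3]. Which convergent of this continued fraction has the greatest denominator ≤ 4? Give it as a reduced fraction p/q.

19/2

List convergents until the denominator exceeds the bound:
a_0 = 9: 9/1  (≤ bound)
a_1 = 1: 10/1  (≤ bound)
a_2 = 1: 19/2  (≤ bound)
a_3 = 4: 86/9  (> 4, stop)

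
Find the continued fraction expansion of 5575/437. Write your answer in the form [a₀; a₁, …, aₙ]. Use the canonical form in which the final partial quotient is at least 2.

⌊5575/437⌋ = 12, remainder 331
⌊437/331⌋ = 1, remainder 106
⌊331/106⌋ = 3, remainder 13
⌊106/13⌋ = 8, remainder 2
⌊13/2⌋ = 6, remainder 1
⌊2/1⌋ = 2, remainder 0

[12; 1, 3, 8, 6, 2]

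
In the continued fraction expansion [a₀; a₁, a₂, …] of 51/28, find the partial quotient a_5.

⌊51/28⌋ = 1, remainder 23
⌊28/23⌋ = 1, remainder 5
⌊23/5⌋ = 4, remainder 3
⌊5/3⌋ = 1, remainder 2
⌊3/2⌋ = 1, remainder 1
⌊2/1⌋ = 2, remainder 0

2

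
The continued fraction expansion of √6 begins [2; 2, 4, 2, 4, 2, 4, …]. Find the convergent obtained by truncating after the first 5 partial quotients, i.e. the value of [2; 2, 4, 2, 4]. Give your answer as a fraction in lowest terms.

Start with 4.
2 + 1/(4/1) = 2 + 1/4 = 9/4
4 + 1/(9/4) = 4 + 4/9 = 40/9
2 + 1/(40/9) = 2 + 9/40 = 89/40
2 + 1/(89/40) = 2 + 40/89 = 218/89

218/89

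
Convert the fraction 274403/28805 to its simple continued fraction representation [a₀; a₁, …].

Repeatedly divide and take the remainder:
274403 = 9·28805 + 15158, so a_0 = 9
28805 = 1·15158 + 13647, so a_1 = 1
15158 = 1·13647 + 1511, so a_2 = 1
13647 = 9·1511 + 48, so a_3 = 9
1511 = 31·48 + 23, so a_4 = 31
48 = 2·23 + 2, so a_5 = 2
23 = 11·2 + 1, so a_6 = 11
2 = 2·1 + 0, so a_7 = 2

[9; 1, 1, 9, 31, 2, 11, 2]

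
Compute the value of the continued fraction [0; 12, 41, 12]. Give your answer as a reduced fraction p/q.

a_0 = 0: 0/1
a_1 = 12: 1/12
a_2 = 41: 41/493
a_3 = 12: 493/5928

493/5928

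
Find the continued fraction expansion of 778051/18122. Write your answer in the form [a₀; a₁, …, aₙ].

Run the Euclidean algorithm, recording each quotient:
⌊778051/18122⌋ = 42, remainder 16927
⌊18122/16927⌋ = 1, remainder 1195
⌊16927/1195⌋ = 14, remainder 197
⌊1195/197⌋ = 6, remainder 13
⌊197/13⌋ = 15, remainder 2
⌊13/2⌋ = 6, remainder 1
⌊2/1⌋ = 2, remainder 0

[42; 1, 14, 6, 15, 6, 2]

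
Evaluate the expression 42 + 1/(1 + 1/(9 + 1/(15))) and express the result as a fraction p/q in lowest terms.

6478/151

Compute successive convergents:
a_0 = 42: 42/1
a_1 = 1: 43/1
a_2 = 9: 429/10
a_3 = 15: 6478/151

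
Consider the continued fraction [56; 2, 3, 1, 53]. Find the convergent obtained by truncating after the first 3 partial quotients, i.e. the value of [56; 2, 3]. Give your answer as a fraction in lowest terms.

Work from the innermost term outward:
Start with 3.
2 + 1/(3/1) = 2 + 1/3 = 7/3
56 + 1/(7/3) = 56 + 3/7 = 395/7

395/7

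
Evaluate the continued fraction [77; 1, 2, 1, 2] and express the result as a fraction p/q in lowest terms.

855/11

Collapse the nested fraction from the inside out:
Start with 2.
1 + 1/(2/1) = 1 + 1/2 = 3/2
2 + 1/(3/2) = 2 + 2/3 = 8/3
1 + 1/(8/3) = 1 + 3/8 = 11/8
77 + 1/(11/8) = 77 + 8/11 = 855/11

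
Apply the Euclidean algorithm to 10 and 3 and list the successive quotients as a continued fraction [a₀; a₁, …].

10 ÷ 3 → quotient 3, remainder 1
3 ÷ 1 → quotient 3, remainder 0

[3; 3]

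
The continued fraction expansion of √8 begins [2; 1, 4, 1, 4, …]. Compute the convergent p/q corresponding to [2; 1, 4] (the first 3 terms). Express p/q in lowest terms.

a_0 = 2: 2/1
a_1 = 1: 3/1
a_2 = 4: 14/5

14/5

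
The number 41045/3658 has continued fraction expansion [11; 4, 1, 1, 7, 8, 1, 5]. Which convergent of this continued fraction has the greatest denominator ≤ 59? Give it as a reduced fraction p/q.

a_0 = 11: 11/1  (≤ bound)
a_1 = 4: 45/4  (≤ bound)
a_2 = 1: 56/5  (≤ bound)
a_3 = 1: 101/9  (≤ bound)
a_4 = 7: 763/68  (> 59, stop)

101/9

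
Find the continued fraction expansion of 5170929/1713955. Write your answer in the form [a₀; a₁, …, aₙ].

5170929 = 3·1713955 + 29064, so a_0 = 3
1713955 = 58·29064 + 28243, so a_1 = 58
29064 = 1·28243 + 821, so a_2 = 1
28243 = 34·821 + 329, so a_3 = 34
821 = 2·329 + 163, so a_4 = 2
329 = 2·163 + 3, so a_5 = 2
163 = 54·3 + 1, so a_6 = 54
3 = 3·1 + 0, so a_7 = 3

[3; 58, 1, 34, 2, 2, 54, 3]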